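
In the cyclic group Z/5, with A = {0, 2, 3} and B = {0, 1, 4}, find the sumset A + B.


Work in Z/5Z: reduce every sum a + b modulo 5.
Enumerate all 9 pairs:
a = 0: 0+0=0, 0+1=1, 0+4=4
a = 2: 2+0=2, 2+1=3, 2+4=1
a = 3: 3+0=3, 3+1=4, 3+4=2
Distinct residues collected: {0, 1, 2, 3, 4}
|A + B| = 5 (out of 5 total residues).

A + B = {0, 1, 2, 3, 4}


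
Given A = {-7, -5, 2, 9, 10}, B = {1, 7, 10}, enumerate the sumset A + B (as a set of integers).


A + B = {a + b : a ∈ A, b ∈ B}.
Enumerate all |A|·|B| = 5·3 = 15 pairs (a, b) and collect distinct sums.
a = -7: -7+1=-6, -7+7=0, -7+10=3
a = -5: -5+1=-4, -5+7=2, -5+10=5
a = 2: 2+1=3, 2+7=9, 2+10=12
a = 9: 9+1=10, 9+7=16, 9+10=19
a = 10: 10+1=11, 10+7=17, 10+10=20
Collecting distinct sums: A + B = {-6, -4, 0, 2, 3, 5, 9, 10, 11, 12, 16, 17, 19, 20}
|A + B| = 14

A + B = {-6, -4, 0, 2, 3, 5, 9, 10, 11, 12, 16, 17, 19, 20}


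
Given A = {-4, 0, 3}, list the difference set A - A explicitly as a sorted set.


A - A = {a - a' : a, a' ∈ A}.
Compute a - a' for each ordered pair (a, a'):
a = -4: -4--4=0, -4-0=-4, -4-3=-7
a = 0: 0--4=4, 0-0=0, 0-3=-3
a = 3: 3--4=7, 3-0=3, 3-3=0
Collecting distinct values (and noting 0 appears from a-a):
A - A = {-7, -4, -3, 0, 3, 4, 7}
|A - A| = 7

A - A = {-7, -4, -3, 0, 3, 4, 7}


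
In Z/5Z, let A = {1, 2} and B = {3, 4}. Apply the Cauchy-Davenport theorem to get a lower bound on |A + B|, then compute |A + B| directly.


Cauchy-Davenport: |A + B| ≥ min(p, |A| + |B| - 1) for A, B nonempty in Z/pZ.
|A| = 2, |B| = 2, p = 5.
CD lower bound = min(5, 2 + 2 - 1) = min(5, 3) = 3.
Compute A + B mod 5 directly:
a = 1: 1+3=4, 1+4=0
a = 2: 2+3=0, 2+4=1
A + B = {0, 1, 4}, so |A + B| = 3.
Verify: 3 ≥ 3? Yes ✓.

CD lower bound = 3, actual |A + B| = 3.


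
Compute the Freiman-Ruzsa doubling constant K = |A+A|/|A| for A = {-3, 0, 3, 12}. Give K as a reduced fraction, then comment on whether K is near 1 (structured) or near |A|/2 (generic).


|A| = 4.
Compute A + A by enumerating all 16 pairs.
A + A = {-6, -3, 0, 3, 6, 9, 12, 15, 24}, so |A + A| = 9.
K = |A + A| / |A| = 9/4 (already in lowest terms) ≈ 2.2500.
Reference: AP of size 4 gives K = 7/4 ≈ 1.7500; a fully generic set of size 4 gives K ≈ 2.5000.

|A| = 4, |A + A| = 9, K = 9/4.


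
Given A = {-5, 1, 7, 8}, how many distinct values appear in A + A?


A + A = {a + a' : a, a' ∈ A}; |A| = 4.
General bounds: 2|A| - 1 ≤ |A + A| ≤ |A|(|A|+1)/2, i.e. 7 ≤ |A + A| ≤ 10.
Lower bound 2|A|-1 is attained iff A is an arithmetic progression.
Enumerate sums a + a' for a ≤ a' (symmetric, so this suffices):
a = -5: -5+-5=-10, -5+1=-4, -5+7=2, -5+8=3
a = 1: 1+1=2, 1+7=8, 1+8=9
a = 7: 7+7=14, 7+8=15
a = 8: 8+8=16
Distinct sums: {-10, -4, 2, 3, 8, 9, 14, 15, 16}
|A + A| = 9

|A + A| = 9


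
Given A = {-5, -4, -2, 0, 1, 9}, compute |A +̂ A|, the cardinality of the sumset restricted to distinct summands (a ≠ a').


Restricted sumset: A +̂ A = {a + a' : a ∈ A, a' ∈ A, a ≠ a'}.
Equivalently, take A + A and drop any sum 2a that is achievable ONLY as a + a for a ∈ A (i.e. sums representable only with equal summands).
Enumerate pairs (a, a') with a < a' (symmetric, so each unordered pair gives one sum; this covers all a ≠ a'):
  -5 + -4 = -9
  -5 + -2 = -7
  -5 + 0 = -5
  -5 + 1 = -4
  -5 + 9 = 4
  -4 + -2 = -6
  -4 + 0 = -4
  -4 + 1 = -3
  -4 + 9 = 5
  -2 + 0 = -2
  -2 + 1 = -1
  -2 + 9 = 7
  0 + 1 = 1
  0 + 9 = 9
  1 + 9 = 10
Collected distinct sums: {-9, -7, -6, -5, -4, -3, -2, -1, 1, 4, 5, 7, 9, 10}
|A +̂ A| = 14
(Reference bound: |A +̂ A| ≥ 2|A| - 3 for |A| ≥ 2, with |A| = 6 giving ≥ 9.)

|A +̂ A| = 14


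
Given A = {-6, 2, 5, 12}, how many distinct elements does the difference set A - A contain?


A - A = {a - a' : a, a' ∈ A}; |A| = 4.
Bounds: 2|A|-1 ≤ |A - A| ≤ |A|² - |A| + 1, i.e. 7 ≤ |A - A| ≤ 13.
Note: 0 ∈ A - A always (from a - a). The set is symmetric: if d ∈ A - A then -d ∈ A - A.
Enumerate nonzero differences d = a - a' with a > a' (then include -d):
Positive differences: {3, 7, 8, 10, 11, 18}
Full difference set: {0} ∪ (positive diffs) ∪ (negative diffs).
|A - A| = 1 + 2·6 = 13 (matches direct enumeration: 13).

|A - A| = 13


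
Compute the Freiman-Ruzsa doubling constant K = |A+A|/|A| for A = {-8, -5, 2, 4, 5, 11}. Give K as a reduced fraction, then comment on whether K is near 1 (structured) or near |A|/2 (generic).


|A| = 6.
Compute A + A by enumerating all 36 pairs.
A + A = {-16, -13, -10, -6, -4, -3, -1, 0, 3, 4, 6, 7, 8, 9, 10, 13, 15, 16, 22}, so |A + A| = 19.
K = |A + A| / |A| = 19/6 (already in lowest terms) ≈ 3.1667.
Reference: AP of size 6 gives K = 11/6 ≈ 1.8333; a fully generic set of size 6 gives K ≈ 3.5000.

|A| = 6, |A + A| = 19, K = 19/6.


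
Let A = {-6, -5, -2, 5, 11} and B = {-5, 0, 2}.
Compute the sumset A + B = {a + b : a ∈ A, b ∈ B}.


A + B = {a + b : a ∈ A, b ∈ B}.
Enumerate all |A|·|B| = 5·3 = 15 pairs (a, b) and collect distinct sums.
a = -6: -6+-5=-11, -6+0=-6, -6+2=-4
a = -5: -5+-5=-10, -5+0=-5, -5+2=-3
a = -2: -2+-5=-7, -2+0=-2, -2+2=0
a = 5: 5+-5=0, 5+0=5, 5+2=7
a = 11: 11+-5=6, 11+0=11, 11+2=13
Collecting distinct sums: A + B = {-11, -10, -7, -6, -5, -4, -3, -2, 0, 5, 6, 7, 11, 13}
|A + B| = 14

A + B = {-11, -10, -7, -6, -5, -4, -3, -2, 0, 5, 6, 7, 11, 13}


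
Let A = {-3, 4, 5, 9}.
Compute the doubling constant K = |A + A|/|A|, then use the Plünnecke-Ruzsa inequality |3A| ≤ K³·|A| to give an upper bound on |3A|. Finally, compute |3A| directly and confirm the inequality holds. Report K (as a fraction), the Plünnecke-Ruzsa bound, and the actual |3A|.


|A| = 4.
Step 1: Compute A + A by enumerating all 16 pairs.
A + A = {-6, 1, 2, 6, 8, 9, 10, 13, 14, 18}, so |A + A| = 10.
Step 2: Doubling constant K = |A + A|/|A| = 10/4 = 10/4 ≈ 2.5000.
Step 3: Plünnecke-Ruzsa gives |3A| ≤ K³·|A| = (2.5000)³ · 4 ≈ 62.5000.
Step 4: Compute 3A = A + A + A directly by enumerating all triples (a,b,c) ∈ A³; |3A| = 19.
Step 5: Check 19 ≤ 62.5000? Yes ✓.

K = 10/4, Plünnecke-Ruzsa bound K³|A| ≈ 62.5000, |3A| = 19, inequality holds.


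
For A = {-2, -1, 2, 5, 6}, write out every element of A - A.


A - A = {a - a' : a, a' ∈ A}.
Compute a - a' for each ordered pair (a, a'):
a = -2: -2--2=0, -2--1=-1, -2-2=-4, -2-5=-7, -2-6=-8
a = -1: -1--2=1, -1--1=0, -1-2=-3, -1-5=-6, -1-6=-7
a = 2: 2--2=4, 2--1=3, 2-2=0, 2-5=-3, 2-6=-4
a = 5: 5--2=7, 5--1=6, 5-2=3, 5-5=0, 5-6=-1
a = 6: 6--2=8, 6--1=7, 6-2=4, 6-5=1, 6-6=0
Collecting distinct values (and noting 0 appears from a-a):
A - A = {-8, -7, -6, -4, -3, -1, 0, 1, 3, 4, 6, 7, 8}
|A - A| = 13

A - A = {-8, -7, -6, -4, -3, -1, 0, 1, 3, 4, 6, 7, 8}


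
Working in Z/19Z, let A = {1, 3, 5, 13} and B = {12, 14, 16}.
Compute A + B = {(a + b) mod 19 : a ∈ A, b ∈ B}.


Work in Z/19Z: reduce every sum a + b modulo 19.
Enumerate all 12 pairs:
a = 1: 1+12=13, 1+14=15, 1+16=17
a = 3: 3+12=15, 3+14=17, 3+16=0
a = 5: 5+12=17, 5+14=0, 5+16=2
a = 13: 13+12=6, 13+14=8, 13+16=10
Distinct residues collected: {0, 2, 6, 8, 10, 13, 15, 17}
|A + B| = 8 (out of 19 total residues).

A + B = {0, 2, 6, 8, 10, 13, 15, 17}


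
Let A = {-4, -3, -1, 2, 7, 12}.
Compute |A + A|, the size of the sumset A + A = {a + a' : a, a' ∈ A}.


A + A = {a + a' : a, a' ∈ A}; |A| = 6.
General bounds: 2|A| - 1 ≤ |A + A| ≤ |A|(|A|+1)/2, i.e. 11 ≤ |A + A| ≤ 21.
Lower bound 2|A|-1 is attained iff A is an arithmetic progression.
Enumerate sums a + a' for a ≤ a' (symmetric, so this suffices):
a = -4: -4+-4=-8, -4+-3=-7, -4+-1=-5, -4+2=-2, -4+7=3, -4+12=8
a = -3: -3+-3=-6, -3+-1=-4, -3+2=-1, -3+7=4, -3+12=9
a = -1: -1+-1=-2, -1+2=1, -1+7=6, -1+12=11
a = 2: 2+2=4, 2+7=9, 2+12=14
a = 7: 7+7=14, 7+12=19
a = 12: 12+12=24
Distinct sums: {-8, -7, -6, -5, -4, -2, -1, 1, 3, 4, 6, 8, 9, 11, 14, 19, 24}
|A + A| = 17

|A + A| = 17


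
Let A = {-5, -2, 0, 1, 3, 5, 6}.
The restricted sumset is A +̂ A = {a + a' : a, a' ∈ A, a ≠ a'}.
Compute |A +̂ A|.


Restricted sumset: A +̂ A = {a + a' : a ∈ A, a' ∈ A, a ≠ a'}.
Equivalently, take A + A and drop any sum 2a that is achievable ONLY as a + a for a ∈ A (i.e. sums representable only with equal summands).
Enumerate pairs (a, a') with a < a' (symmetric, so each unordered pair gives one sum; this covers all a ≠ a'):
  -5 + -2 = -7
  -5 + 0 = -5
  -5 + 1 = -4
  -5 + 3 = -2
  -5 + 5 = 0
  -5 + 6 = 1
  -2 + 0 = -2
  -2 + 1 = -1
  -2 + 3 = 1
  -2 + 5 = 3
  -2 + 6 = 4
  0 + 1 = 1
  0 + 3 = 3
  0 + 5 = 5
  0 + 6 = 6
  1 + 3 = 4
  1 + 5 = 6
  1 + 6 = 7
  3 + 5 = 8
  3 + 6 = 9
  5 + 6 = 11
Collected distinct sums: {-7, -5, -4, -2, -1, 0, 1, 3, 4, 5, 6, 7, 8, 9, 11}
|A +̂ A| = 15
(Reference bound: |A +̂ A| ≥ 2|A| - 3 for |A| ≥ 2, with |A| = 7 giving ≥ 11.)

|A +̂ A| = 15


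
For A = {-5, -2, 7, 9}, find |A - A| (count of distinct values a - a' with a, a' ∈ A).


A - A = {a - a' : a, a' ∈ A}; |A| = 4.
Bounds: 2|A|-1 ≤ |A - A| ≤ |A|² - |A| + 1, i.e. 7 ≤ |A - A| ≤ 13.
Note: 0 ∈ A - A always (from a - a). The set is symmetric: if d ∈ A - A then -d ∈ A - A.
Enumerate nonzero differences d = a - a' with a > a' (then include -d):
Positive differences: {2, 3, 9, 11, 12, 14}
Full difference set: {0} ∪ (positive diffs) ∪ (negative diffs).
|A - A| = 1 + 2·6 = 13 (matches direct enumeration: 13).

|A - A| = 13


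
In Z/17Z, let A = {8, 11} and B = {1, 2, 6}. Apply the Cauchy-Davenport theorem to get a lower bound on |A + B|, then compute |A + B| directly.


Cauchy-Davenport: |A + B| ≥ min(p, |A| + |B| - 1) for A, B nonempty in Z/pZ.
|A| = 2, |B| = 3, p = 17.
CD lower bound = min(17, 2 + 3 - 1) = min(17, 4) = 4.
Compute A + B mod 17 directly:
a = 8: 8+1=9, 8+2=10, 8+6=14
a = 11: 11+1=12, 11+2=13, 11+6=0
A + B = {0, 9, 10, 12, 13, 14}, so |A + B| = 6.
Verify: 6 ≥ 4? Yes ✓.

CD lower bound = 4, actual |A + B| = 6.


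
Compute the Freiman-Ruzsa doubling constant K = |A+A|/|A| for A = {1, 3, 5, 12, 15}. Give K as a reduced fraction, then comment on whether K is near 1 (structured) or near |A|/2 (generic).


|A| = 5.
Compute A + A by enumerating all 25 pairs.
A + A = {2, 4, 6, 8, 10, 13, 15, 16, 17, 18, 20, 24, 27, 30}, so |A + A| = 14.
K = |A + A| / |A| = 14/5 (already in lowest terms) ≈ 2.8000.
Reference: AP of size 5 gives K = 9/5 ≈ 1.8000; a fully generic set of size 5 gives K ≈ 3.0000.

|A| = 5, |A + A| = 14, K = 14/5.


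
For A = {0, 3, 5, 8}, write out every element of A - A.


A - A = {a - a' : a, a' ∈ A}.
Compute a - a' for each ordered pair (a, a'):
a = 0: 0-0=0, 0-3=-3, 0-5=-5, 0-8=-8
a = 3: 3-0=3, 3-3=0, 3-5=-2, 3-8=-5
a = 5: 5-0=5, 5-3=2, 5-5=0, 5-8=-3
a = 8: 8-0=8, 8-3=5, 8-5=3, 8-8=0
Collecting distinct values (and noting 0 appears from a-a):
A - A = {-8, -5, -3, -2, 0, 2, 3, 5, 8}
|A - A| = 9

A - A = {-8, -5, -3, -2, 0, 2, 3, 5, 8}


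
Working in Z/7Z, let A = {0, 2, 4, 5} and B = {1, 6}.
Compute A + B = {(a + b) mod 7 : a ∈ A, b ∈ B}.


Work in Z/7Z: reduce every sum a + b modulo 7.
Enumerate all 8 pairs:
a = 0: 0+1=1, 0+6=6
a = 2: 2+1=3, 2+6=1
a = 4: 4+1=5, 4+6=3
a = 5: 5+1=6, 5+6=4
Distinct residues collected: {1, 3, 4, 5, 6}
|A + B| = 5 (out of 7 total residues).

A + B = {1, 3, 4, 5, 6}


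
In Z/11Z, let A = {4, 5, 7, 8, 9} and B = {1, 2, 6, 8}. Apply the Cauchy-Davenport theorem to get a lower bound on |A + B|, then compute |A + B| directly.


Cauchy-Davenport: |A + B| ≥ min(p, |A| + |B| - 1) for A, B nonempty in Z/pZ.
|A| = 5, |B| = 4, p = 11.
CD lower bound = min(11, 5 + 4 - 1) = min(11, 8) = 8.
Compute A + B mod 11 directly:
a = 4: 4+1=5, 4+2=6, 4+6=10, 4+8=1
a = 5: 5+1=6, 5+2=7, 5+6=0, 5+8=2
a = 7: 7+1=8, 7+2=9, 7+6=2, 7+8=4
a = 8: 8+1=9, 8+2=10, 8+6=3, 8+8=5
a = 9: 9+1=10, 9+2=0, 9+6=4, 9+8=6
A + B = {0, 1, 2, 3, 4, 5, 6, 7, 8, 9, 10}, so |A + B| = 11.
Verify: 11 ≥ 8? Yes ✓.

CD lower bound = 8, actual |A + B| = 11.


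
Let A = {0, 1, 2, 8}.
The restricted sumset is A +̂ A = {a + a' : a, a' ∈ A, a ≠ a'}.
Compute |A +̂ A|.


Restricted sumset: A +̂ A = {a + a' : a ∈ A, a' ∈ A, a ≠ a'}.
Equivalently, take A + A and drop any sum 2a that is achievable ONLY as a + a for a ∈ A (i.e. sums representable only with equal summands).
Enumerate pairs (a, a') with a < a' (symmetric, so each unordered pair gives one sum; this covers all a ≠ a'):
  0 + 1 = 1
  0 + 2 = 2
  0 + 8 = 8
  1 + 2 = 3
  1 + 8 = 9
  2 + 8 = 10
Collected distinct sums: {1, 2, 3, 8, 9, 10}
|A +̂ A| = 6
(Reference bound: |A +̂ A| ≥ 2|A| - 3 for |A| ≥ 2, with |A| = 4 giving ≥ 5.)

|A +̂ A| = 6


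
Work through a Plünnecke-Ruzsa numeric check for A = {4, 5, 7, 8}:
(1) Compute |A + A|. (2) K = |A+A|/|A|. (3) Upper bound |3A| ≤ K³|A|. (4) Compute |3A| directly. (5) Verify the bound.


|A| = 4.
Step 1: Compute A + A by enumerating all 16 pairs.
A + A = {8, 9, 10, 11, 12, 13, 14, 15, 16}, so |A + A| = 9.
Step 2: Doubling constant K = |A + A|/|A| = 9/4 = 9/4 ≈ 2.2500.
Step 3: Plünnecke-Ruzsa gives |3A| ≤ K³·|A| = (2.2500)³ · 4 ≈ 45.5625.
Step 4: Compute 3A = A + A + A directly by enumerating all triples (a,b,c) ∈ A³; |3A| = 13.
Step 5: Check 13 ≤ 45.5625? Yes ✓.

K = 9/4, Plünnecke-Ruzsa bound K³|A| ≈ 45.5625, |3A| = 13, inequality holds.


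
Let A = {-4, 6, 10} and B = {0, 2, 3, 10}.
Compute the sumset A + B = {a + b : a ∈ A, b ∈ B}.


A + B = {a + b : a ∈ A, b ∈ B}.
Enumerate all |A|·|B| = 3·4 = 12 pairs (a, b) and collect distinct sums.
a = -4: -4+0=-4, -4+2=-2, -4+3=-1, -4+10=6
a = 6: 6+0=6, 6+2=8, 6+3=9, 6+10=16
a = 10: 10+0=10, 10+2=12, 10+3=13, 10+10=20
Collecting distinct sums: A + B = {-4, -2, -1, 6, 8, 9, 10, 12, 13, 16, 20}
|A + B| = 11

A + B = {-4, -2, -1, 6, 8, 9, 10, 12, 13, 16, 20}


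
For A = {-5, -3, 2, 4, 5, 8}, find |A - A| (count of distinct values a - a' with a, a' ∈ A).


A - A = {a - a' : a, a' ∈ A}; |A| = 6.
Bounds: 2|A|-1 ≤ |A - A| ≤ |A|² - |A| + 1, i.e. 11 ≤ |A - A| ≤ 31.
Note: 0 ∈ A - A always (from a - a). The set is symmetric: if d ∈ A - A then -d ∈ A - A.
Enumerate nonzero differences d = a - a' with a > a' (then include -d):
Positive differences: {1, 2, 3, 4, 5, 6, 7, 8, 9, 10, 11, 13}
Full difference set: {0} ∪ (positive diffs) ∪ (negative diffs).
|A - A| = 1 + 2·12 = 25 (matches direct enumeration: 25).

|A - A| = 25


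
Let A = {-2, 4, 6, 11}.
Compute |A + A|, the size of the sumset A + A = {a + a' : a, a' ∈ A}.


A + A = {a + a' : a, a' ∈ A}; |A| = 4.
General bounds: 2|A| - 1 ≤ |A + A| ≤ |A|(|A|+1)/2, i.e. 7 ≤ |A + A| ≤ 10.
Lower bound 2|A|-1 is attained iff A is an arithmetic progression.
Enumerate sums a + a' for a ≤ a' (symmetric, so this suffices):
a = -2: -2+-2=-4, -2+4=2, -2+6=4, -2+11=9
a = 4: 4+4=8, 4+6=10, 4+11=15
a = 6: 6+6=12, 6+11=17
a = 11: 11+11=22
Distinct sums: {-4, 2, 4, 8, 9, 10, 12, 15, 17, 22}
|A + A| = 10

|A + A| = 10


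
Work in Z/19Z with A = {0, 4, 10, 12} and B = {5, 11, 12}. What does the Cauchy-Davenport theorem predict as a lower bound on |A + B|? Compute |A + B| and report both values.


Cauchy-Davenport: |A + B| ≥ min(p, |A| + |B| - 1) for A, B nonempty in Z/pZ.
|A| = 4, |B| = 3, p = 19.
CD lower bound = min(19, 4 + 3 - 1) = min(19, 6) = 6.
Compute A + B mod 19 directly:
a = 0: 0+5=5, 0+11=11, 0+12=12
a = 4: 4+5=9, 4+11=15, 4+12=16
a = 10: 10+5=15, 10+11=2, 10+12=3
a = 12: 12+5=17, 12+11=4, 12+12=5
A + B = {2, 3, 4, 5, 9, 11, 12, 15, 16, 17}, so |A + B| = 10.
Verify: 10 ≥ 6? Yes ✓.

CD lower bound = 6, actual |A + B| = 10.


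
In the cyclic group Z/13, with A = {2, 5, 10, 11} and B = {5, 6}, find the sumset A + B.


Work in Z/13Z: reduce every sum a + b modulo 13.
Enumerate all 8 pairs:
a = 2: 2+5=7, 2+6=8
a = 5: 5+5=10, 5+6=11
a = 10: 10+5=2, 10+6=3
a = 11: 11+5=3, 11+6=4
Distinct residues collected: {2, 3, 4, 7, 8, 10, 11}
|A + B| = 7 (out of 13 total residues).

A + B = {2, 3, 4, 7, 8, 10, 11}


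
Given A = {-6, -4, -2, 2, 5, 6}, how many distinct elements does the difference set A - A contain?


A - A = {a - a' : a, a' ∈ A}; |A| = 6.
Bounds: 2|A|-1 ≤ |A - A| ≤ |A|² - |A| + 1, i.e. 11 ≤ |A - A| ≤ 31.
Note: 0 ∈ A - A always (from a - a). The set is symmetric: if d ∈ A - A then -d ∈ A - A.
Enumerate nonzero differences d = a - a' with a > a' (then include -d):
Positive differences: {1, 2, 3, 4, 6, 7, 8, 9, 10, 11, 12}
Full difference set: {0} ∪ (positive diffs) ∪ (negative diffs).
|A - A| = 1 + 2·11 = 23 (matches direct enumeration: 23).

|A - A| = 23


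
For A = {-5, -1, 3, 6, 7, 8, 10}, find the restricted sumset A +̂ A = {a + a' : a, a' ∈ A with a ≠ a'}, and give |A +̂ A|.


Restricted sumset: A +̂ A = {a + a' : a ∈ A, a' ∈ A, a ≠ a'}.
Equivalently, take A + A and drop any sum 2a that is achievable ONLY as a + a for a ∈ A (i.e. sums representable only with equal summands).
Enumerate pairs (a, a') with a < a' (symmetric, so each unordered pair gives one sum; this covers all a ≠ a'):
  -5 + -1 = -6
  -5 + 3 = -2
  -5 + 6 = 1
  -5 + 7 = 2
  -5 + 8 = 3
  -5 + 10 = 5
  -1 + 3 = 2
  -1 + 6 = 5
  -1 + 7 = 6
  -1 + 8 = 7
  -1 + 10 = 9
  3 + 6 = 9
  3 + 7 = 10
  3 + 8 = 11
  3 + 10 = 13
  6 + 7 = 13
  6 + 8 = 14
  6 + 10 = 16
  7 + 8 = 15
  7 + 10 = 17
  8 + 10 = 18
Collected distinct sums: {-6, -2, 1, 2, 3, 5, 6, 7, 9, 10, 11, 13, 14, 15, 16, 17, 18}
|A +̂ A| = 17
(Reference bound: |A +̂ A| ≥ 2|A| - 3 for |A| ≥ 2, with |A| = 7 giving ≥ 11.)

|A +̂ A| = 17


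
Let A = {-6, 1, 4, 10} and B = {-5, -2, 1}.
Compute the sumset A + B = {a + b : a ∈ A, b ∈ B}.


A + B = {a + b : a ∈ A, b ∈ B}.
Enumerate all |A|·|B| = 4·3 = 12 pairs (a, b) and collect distinct sums.
a = -6: -6+-5=-11, -6+-2=-8, -6+1=-5
a = 1: 1+-5=-4, 1+-2=-1, 1+1=2
a = 4: 4+-5=-1, 4+-2=2, 4+1=5
a = 10: 10+-5=5, 10+-2=8, 10+1=11
Collecting distinct sums: A + B = {-11, -8, -5, -4, -1, 2, 5, 8, 11}
|A + B| = 9

A + B = {-11, -8, -5, -4, -1, 2, 5, 8, 11}


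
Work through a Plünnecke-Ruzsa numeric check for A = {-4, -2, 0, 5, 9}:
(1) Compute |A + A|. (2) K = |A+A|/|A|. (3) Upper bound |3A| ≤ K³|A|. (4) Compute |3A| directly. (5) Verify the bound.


|A| = 5.
Step 1: Compute A + A by enumerating all 25 pairs.
A + A = {-8, -6, -4, -2, 0, 1, 3, 5, 7, 9, 10, 14, 18}, so |A + A| = 13.
Step 2: Doubling constant K = |A + A|/|A| = 13/5 = 13/5 ≈ 2.6000.
Step 3: Plünnecke-Ruzsa gives |3A| ≤ K³·|A| = (2.6000)³ · 5 ≈ 87.8800.
Step 4: Compute 3A = A + A + A directly by enumerating all triples (a,b,c) ∈ A³; |3A| = 25.
Step 5: Check 25 ≤ 87.8800? Yes ✓.

K = 13/5, Plünnecke-Ruzsa bound K³|A| ≈ 87.8800, |3A| = 25, inequality holds.


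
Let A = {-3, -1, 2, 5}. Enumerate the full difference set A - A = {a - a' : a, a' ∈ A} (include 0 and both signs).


A - A = {a - a' : a, a' ∈ A}.
Compute a - a' for each ordered pair (a, a'):
a = -3: -3--3=0, -3--1=-2, -3-2=-5, -3-5=-8
a = -1: -1--3=2, -1--1=0, -1-2=-3, -1-5=-6
a = 2: 2--3=5, 2--1=3, 2-2=0, 2-5=-3
a = 5: 5--3=8, 5--1=6, 5-2=3, 5-5=0
Collecting distinct values (and noting 0 appears from a-a):
A - A = {-8, -6, -5, -3, -2, 0, 2, 3, 5, 6, 8}
|A - A| = 11

A - A = {-8, -6, -5, -3, -2, 0, 2, 3, 5, 6, 8}


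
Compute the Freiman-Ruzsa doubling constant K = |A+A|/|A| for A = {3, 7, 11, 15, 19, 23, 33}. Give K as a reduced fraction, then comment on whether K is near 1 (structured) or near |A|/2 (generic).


|A| = 7.
Compute A + A by enumerating all 49 pairs.
A + A = {6, 10, 14, 18, 22, 26, 30, 34, 36, 38, 40, 42, 44, 46, 48, 52, 56, 66}, so |A + A| = 18.
K = |A + A| / |A| = 18/7 (already in lowest terms) ≈ 2.5714.
Reference: AP of size 7 gives K = 13/7 ≈ 1.8571; a fully generic set of size 7 gives K ≈ 4.0000.

|A| = 7, |A + A| = 18, K = 18/7.


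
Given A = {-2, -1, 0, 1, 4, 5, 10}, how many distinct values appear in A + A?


A + A = {a + a' : a, a' ∈ A}; |A| = 7.
General bounds: 2|A| - 1 ≤ |A + A| ≤ |A|(|A|+1)/2, i.e. 13 ≤ |A + A| ≤ 28.
Lower bound 2|A|-1 is attained iff A is an arithmetic progression.
Enumerate sums a + a' for a ≤ a' (symmetric, so this suffices):
a = -2: -2+-2=-4, -2+-1=-3, -2+0=-2, -2+1=-1, -2+4=2, -2+5=3, -2+10=8
a = -1: -1+-1=-2, -1+0=-1, -1+1=0, -1+4=3, -1+5=4, -1+10=9
a = 0: 0+0=0, 0+1=1, 0+4=4, 0+5=5, 0+10=10
a = 1: 1+1=2, 1+4=5, 1+5=6, 1+10=11
a = 4: 4+4=8, 4+5=9, 4+10=14
a = 5: 5+5=10, 5+10=15
a = 10: 10+10=20
Distinct sums: {-4, -3, -2, -1, 0, 1, 2, 3, 4, 5, 6, 8, 9, 10, 11, 14, 15, 20}
|A + A| = 18

|A + A| = 18


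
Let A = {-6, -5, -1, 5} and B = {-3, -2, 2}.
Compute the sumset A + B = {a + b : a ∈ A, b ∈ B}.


A + B = {a + b : a ∈ A, b ∈ B}.
Enumerate all |A|·|B| = 4·3 = 12 pairs (a, b) and collect distinct sums.
a = -6: -6+-3=-9, -6+-2=-8, -6+2=-4
a = -5: -5+-3=-8, -5+-2=-7, -5+2=-3
a = -1: -1+-3=-4, -1+-2=-3, -1+2=1
a = 5: 5+-3=2, 5+-2=3, 5+2=7
Collecting distinct sums: A + B = {-9, -8, -7, -4, -3, 1, 2, 3, 7}
|A + B| = 9

A + B = {-9, -8, -7, -4, -3, 1, 2, 3, 7}


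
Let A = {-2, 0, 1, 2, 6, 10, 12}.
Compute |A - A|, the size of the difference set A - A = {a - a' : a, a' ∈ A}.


A - A = {a - a' : a, a' ∈ A}; |A| = 7.
Bounds: 2|A|-1 ≤ |A - A| ≤ |A|² - |A| + 1, i.e. 13 ≤ |A - A| ≤ 43.
Note: 0 ∈ A - A always (from a - a). The set is symmetric: if d ∈ A - A then -d ∈ A - A.
Enumerate nonzero differences d = a - a' with a > a' (then include -d):
Positive differences: {1, 2, 3, 4, 5, 6, 8, 9, 10, 11, 12, 14}
Full difference set: {0} ∪ (positive diffs) ∪ (negative diffs).
|A - A| = 1 + 2·12 = 25 (matches direct enumeration: 25).

|A - A| = 25


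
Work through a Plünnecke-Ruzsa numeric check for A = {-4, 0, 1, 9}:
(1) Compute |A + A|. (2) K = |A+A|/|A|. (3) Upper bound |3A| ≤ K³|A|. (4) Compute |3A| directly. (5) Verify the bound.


|A| = 4.
Step 1: Compute A + A by enumerating all 16 pairs.
A + A = {-8, -4, -3, 0, 1, 2, 5, 9, 10, 18}, so |A + A| = 10.
Step 2: Doubling constant K = |A + A|/|A| = 10/4 = 10/4 ≈ 2.5000.
Step 3: Plünnecke-Ruzsa gives |3A| ≤ K³·|A| = (2.5000)³ · 4 ≈ 62.5000.
Step 4: Compute 3A = A + A + A directly by enumerating all triples (a,b,c) ∈ A³; |3A| = 19.
Step 5: Check 19 ≤ 62.5000? Yes ✓.

K = 10/4, Plünnecke-Ruzsa bound K³|A| ≈ 62.5000, |3A| = 19, inequality holds.


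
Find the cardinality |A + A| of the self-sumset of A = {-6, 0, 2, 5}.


A + A = {a + a' : a, a' ∈ A}; |A| = 4.
General bounds: 2|A| - 1 ≤ |A + A| ≤ |A|(|A|+1)/2, i.e. 7 ≤ |A + A| ≤ 10.
Lower bound 2|A|-1 is attained iff A is an arithmetic progression.
Enumerate sums a + a' for a ≤ a' (symmetric, so this suffices):
a = -6: -6+-6=-12, -6+0=-6, -6+2=-4, -6+5=-1
a = 0: 0+0=0, 0+2=2, 0+5=5
a = 2: 2+2=4, 2+5=7
a = 5: 5+5=10
Distinct sums: {-12, -6, -4, -1, 0, 2, 4, 5, 7, 10}
|A + A| = 10

|A + A| = 10


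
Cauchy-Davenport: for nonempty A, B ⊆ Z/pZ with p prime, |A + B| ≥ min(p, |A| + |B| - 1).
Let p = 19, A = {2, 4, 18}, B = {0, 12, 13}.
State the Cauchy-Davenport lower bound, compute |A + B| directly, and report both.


Cauchy-Davenport: |A + B| ≥ min(p, |A| + |B| - 1) for A, B nonempty in Z/pZ.
|A| = 3, |B| = 3, p = 19.
CD lower bound = min(19, 3 + 3 - 1) = min(19, 5) = 5.
Compute A + B mod 19 directly:
a = 2: 2+0=2, 2+12=14, 2+13=15
a = 4: 4+0=4, 4+12=16, 4+13=17
a = 18: 18+0=18, 18+12=11, 18+13=12
A + B = {2, 4, 11, 12, 14, 15, 16, 17, 18}, so |A + B| = 9.
Verify: 9 ≥ 5? Yes ✓.

CD lower bound = 5, actual |A + B| = 9.


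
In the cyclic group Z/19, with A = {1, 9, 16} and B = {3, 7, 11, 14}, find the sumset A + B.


Work in Z/19Z: reduce every sum a + b modulo 19.
Enumerate all 12 pairs:
a = 1: 1+3=4, 1+7=8, 1+11=12, 1+14=15
a = 9: 9+3=12, 9+7=16, 9+11=1, 9+14=4
a = 16: 16+3=0, 16+7=4, 16+11=8, 16+14=11
Distinct residues collected: {0, 1, 4, 8, 11, 12, 15, 16}
|A + B| = 8 (out of 19 total residues).

A + B = {0, 1, 4, 8, 11, 12, 15, 16}


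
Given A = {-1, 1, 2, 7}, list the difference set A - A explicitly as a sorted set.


A - A = {a - a' : a, a' ∈ A}.
Compute a - a' for each ordered pair (a, a'):
a = -1: -1--1=0, -1-1=-2, -1-2=-3, -1-7=-8
a = 1: 1--1=2, 1-1=0, 1-2=-1, 1-7=-6
a = 2: 2--1=3, 2-1=1, 2-2=0, 2-7=-5
a = 7: 7--1=8, 7-1=6, 7-2=5, 7-7=0
Collecting distinct values (and noting 0 appears from a-a):
A - A = {-8, -6, -5, -3, -2, -1, 0, 1, 2, 3, 5, 6, 8}
|A - A| = 13

A - A = {-8, -6, -5, -3, -2, -1, 0, 1, 2, 3, 5, 6, 8}


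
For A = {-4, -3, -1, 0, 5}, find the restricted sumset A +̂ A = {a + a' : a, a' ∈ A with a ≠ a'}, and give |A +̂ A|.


Restricted sumset: A +̂ A = {a + a' : a ∈ A, a' ∈ A, a ≠ a'}.
Equivalently, take A + A and drop any sum 2a that is achievable ONLY as a + a for a ∈ A (i.e. sums representable only with equal summands).
Enumerate pairs (a, a') with a < a' (symmetric, so each unordered pair gives one sum; this covers all a ≠ a'):
  -4 + -3 = -7
  -4 + -1 = -5
  -4 + 0 = -4
  -4 + 5 = 1
  -3 + -1 = -4
  -3 + 0 = -3
  -3 + 5 = 2
  -1 + 0 = -1
  -1 + 5 = 4
  0 + 5 = 5
Collected distinct sums: {-7, -5, -4, -3, -1, 1, 2, 4, 5}
|A +̂ A| = 9
(Reference bound: |A +̂ A| ≥ 2|A| - 3 for |A| ≥ 2, with |A| = 5 giving ≥ 7.)

|A +̂ A| = 9


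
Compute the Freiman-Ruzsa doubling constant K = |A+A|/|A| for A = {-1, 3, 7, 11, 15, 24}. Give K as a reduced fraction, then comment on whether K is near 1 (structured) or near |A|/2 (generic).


|A| = 6.
Compute A + A by enumerating all 36 pairs.
A + A = {-2, 2, 6, 10, 14, 18, 22, 23, 26, 27, 30, 31, 35, 39, 48}, so |A + A| = 15.
K = |A + A| / |A| = 15/6 = 5/2 ≈ 2.5000.
Reference: AP of size 6 gives K = 11/6 ≈ 1.8333; a fully generic set of size 6 gives K ≈ 3.5000.

|A| = 6, |A + A| = 15, K = 15/6 = 5/2.


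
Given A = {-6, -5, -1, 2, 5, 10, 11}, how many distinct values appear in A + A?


A + A = {a + a' : a, a' ∈ A}; |A| = 7.
General bounds: 2|A| - 1 ≤ |A + A| ≤ |A|(|A|+1)/2, i.e. 13 ≤ |A + A| ≤ 28.
Lower bound 2|A|-1 is attained iff A is an arithmetic progression.
Enumerate sums a + a' for a ≤ a' (symmetric, so this suffices):
a = -6: -6+-6=-12, -6+-5=-11, -6+-1=-7, -6+2=-4, -6+5=-1, -6+10=4, -6+11=5
a = -5: -5+-5=-10, -5+-1=-6, -5+2=-3, -5+5=0, -5+10=5, -5+11=6
a = -1: -1+-1=-2, -1+2=1, -1+5=4, -1+10=9, -1+11=10
a = 2: 2+2=4, 2+5=7, 2+10=12, 2+11=13
a = 5: 5+5=10, 5+10=15, 5+11=16
a = 10: 10+10=20, 10+11=21
a = 11: 11+11=22
Distinct sums: {-12, -11, -10, -7, -6, -4, -3, -2, -1, 0, 1, 4, 5, 6, 7, 9, 10, 12, 13, 15, 16, 20, 21, 22}
|A + A| = 24

|A + A| = 24


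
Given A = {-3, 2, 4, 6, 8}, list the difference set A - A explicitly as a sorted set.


A - A = {a - a' : a, a' ∈ A}.
Compute a - a' for each ordered pair (a, a'):
a = -3: -3--3=0, -3-2=-5, -3-4=-7, -3-6=-9, -3-8=-11
a = 2: 2--3=5, 2-2=0, 2-4=-2, 2-6=-4, 2-8=-6
a = 4: 4--3=7, 4-2=2, 4-4=0, 4-6=-2, 4-8=-4
a = 6: 6--3=9, 6-2=4, 6-4=2, 6-6=0, 6-8=-2
a = 8: 8--3=11, 8-2=6, 8-4=4, 8-6=2, 8-8=0
Collecting distinct values (and noting 0 appears from a-a):
A - A = {-11, -9, -7, -6, -5, -4, -2, 0, 2, 4, 5, 6, 7, 9, 11}
|A - A| = 15

A - A = {-11, -9, -7, -6, -5, -4, -2, 0, 2, 4, 5, 6, 7, 9, 11}


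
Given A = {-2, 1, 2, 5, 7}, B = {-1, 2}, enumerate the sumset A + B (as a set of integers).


A + B = {a + b : a ∈ A, b ∈ B}.
Enumerate all |A|·|B| = 5·2 = 10 pairs (a, b) and collect distinct sums.
a = -2: -2+-1=-3, -2+2=0
a = 1: 1+-1=0, 1+2=3
a = 2: 2+-1=1, 2+2=4
a = 5: 5+-1=4, 5+2=7
a = 7: 7+-1=6, 7+2=9
Collecting distinct sums: A + B = {-3, 0, 1, 3, 4, 6, 7, 9}
|A + B| = 8

A + B = {-3, 0, 1, 3, 4, 6, 7, 9}


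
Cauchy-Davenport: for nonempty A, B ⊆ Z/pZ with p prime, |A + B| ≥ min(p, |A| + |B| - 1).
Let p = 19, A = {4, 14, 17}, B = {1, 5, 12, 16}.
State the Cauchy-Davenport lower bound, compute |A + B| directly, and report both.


Cauchy-Davenport: |A + B| ≥ min(p, |A| + |B| - 1) for A, B nonempty in Z/pZ.
|A| = 3, |B| = 4, p = 19.
CD lower bound = min(19, 3 + 4 - 1) = min(19, 6) = 6.
Compute A + B mod 19 directly:
a = 4: 4+1=5, 4+5=9, 4+12=16, 4+16=1
a = 14: 14+1=15, 14+5=0, 14+12=7, 14+16=11
a = 17: 17+1=18, 17+5=3, 17+12=10, 17+16=14
A + B = {0, 1, 3, 5, 7, 9, 10, 11, 14, 15, 16, 18}, so |A + B| = 12.
Verify: 12 ≥ 6? Yes ✓.

CD lower bound = 6, actual |A + B| = 12.


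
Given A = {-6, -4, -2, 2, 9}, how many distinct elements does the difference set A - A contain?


A - A = {a - a' : a, a' ∈ A}; |A| = 5.
Bounds: 2|A|-1 ≤ |A - A| ≤ |A|² - |A| + 1, i.e. 9 ≤ |A - A| ≤ 21.
Note: 0 ∈ A - A always (from a - a). The set is symmetric: if d ∈ A - A then -d ∈ A - A.
Enumerate nonzero differences d = a - a' with a > a' (then include -d):
Positive differences: {2, 4, 6, 7, 8, 11, 13, 15}
Full difference set: {0} ∪ (positive diffs) ∪ (negative diffs).
|A - A| = 1 + 2·8 = 17 (matches direct enumeration: 17).

|A - A| = 17


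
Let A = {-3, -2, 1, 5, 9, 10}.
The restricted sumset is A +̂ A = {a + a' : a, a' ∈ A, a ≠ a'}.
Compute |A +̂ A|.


Restricted sumset: A +̂ A = {a + a' : a ∈ A, a' ∈ A, a ≠ a'}.
Equivalently, take A + A and drop any sum 2a that is achievable ONLY as a + a for a ∈ A (i.e. sums representable only with equal summands).
Enumerate pairs (a, a') with a < a' (symmetric, so each unordered pair gives one sum; this covers all a ≠ a'):
  -3 + -2 = -5
  -3 + 1 = -2
  -3 + 5 = 2
  -3 + 9 = 6
  -3 + 10 = 7
  -2 + 1 = -1
  -2 + 5 = 3
  -2 + 9 = 7
  -2 + 10 = 8
  1 + 5 = 6
  1 + 9 = 10
  1 + 10 = 11
  5 + 9 = 14
  5 + 10 = 15
  9 + 10 = 19
Collected distinct sums: {-5, -2, -1, 2, 3, 6, 7, 8, 10, 11, 14, 15, 19}
|A +̂ A| = 13
(Reference bound: |A +̂ A| ≥ 2|A| - 3 for |A| ≥ 2, with |A| = 6 giving ≥ 9.)

|A +̂ A| = 13


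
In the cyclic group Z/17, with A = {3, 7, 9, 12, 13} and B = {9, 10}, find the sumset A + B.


Work in Z/17Z: reduce every sum a + b modulo 17.
Enumerate all 10 pairs:
a = 3: 3+9=12, 3+10=13
a = 7: 7+9=16, 7+10=0
a = 9: 9+9=1, 9+10=2
a = 12: 12+9=4, 12+10=5
a = 13: 13+9=5, 13+10=6
Distinct residues collected: {0, 1, 2, 4, 5, 6, 12, 13, 16}
|A + B| = 9 (out of 17 total residues).

A + B = {0, 1, 2, 4, 5, 6, 12, 13, 16}


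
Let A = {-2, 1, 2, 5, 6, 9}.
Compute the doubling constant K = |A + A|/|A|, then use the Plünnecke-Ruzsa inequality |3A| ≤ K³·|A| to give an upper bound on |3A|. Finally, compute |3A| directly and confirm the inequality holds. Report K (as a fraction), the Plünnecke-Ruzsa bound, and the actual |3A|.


|A| = 6.
Step 1: Compute A + A by enumerating all 36 pairs.
A + A = {-4, -1, 0, 2, 3, 4, 6, 7, 8, 10, 11, 12, 14, 15, 18}, so |A + A| = 15.
Step 2: Doubling constant K = |A + A|/|A| = 15/6 = 15/6 ≈ 2.5000.
Step 3: Plünnecke-Ruzsa gives |3A| ≤ K³·|A| = (2.5000)³ · 6 ≈ 93.7500.
Step 4: Compute 3A = A + A + A directly by enumerating all triples (a,b,c) ∈ A³; |3A| = 28.
Step 5: Check 28 ≤ 93.7500? Yes ✓.

K = 15/6, Plünnecke-Ruzsa bound K³|A| ≈ 93.7500, |3A| = 28, inequality holds.


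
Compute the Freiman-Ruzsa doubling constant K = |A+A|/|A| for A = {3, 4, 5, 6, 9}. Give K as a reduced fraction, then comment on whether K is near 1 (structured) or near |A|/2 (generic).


|A| = 5.
Compute A + A by enumerating all 25 pairs.
A + A = {6, 7, 8, 9, 10, 11, 12, 13, 14, 15, 18}, so |A + A| = 11.
K = |A + A| / |A| = 11/5 (already in lowest terms) ≈ 2.2000.
Reference: AP of size 5 gives K = 9/5 ≈ 1.8000; a fully generic set of size 5 gives K ≈ 3.0000.

|A| = 5, |A + A| = 11, K = 11/5.


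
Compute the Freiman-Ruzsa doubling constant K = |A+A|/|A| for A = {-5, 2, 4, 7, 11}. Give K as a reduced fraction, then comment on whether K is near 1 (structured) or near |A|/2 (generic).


|A| = 5.
Compute A + A by enumerating all 25 pairs.
A + A = {-10, -3, -1, 2, 4, 6, 8, 9, 11, 13, 14, 15, 18, 22}, so |A + A| = 14.
K = |A + A| / |A| = 14/5 (already in lowest terms) ≈ 2.8000.
Reference: AP of size 5 gives K = 9/5 ≈ 1.8000; a fully generic set of size 5 gives K ≈ 3.0000.

|A| = 5, |A + A| = 14, K = 14/5.


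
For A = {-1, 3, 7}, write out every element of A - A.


A - A = {a - a' : a, a' ∈ A}.
Compute a - a' for each ordered pair (a, a'):
a = -1: -1--1=0, -1-3=-4, -1-7=-8
a = 3: 3--1=4, 3-3=0, 3-7=-4
a = 7: 7--1=8, 7-3=4, 7-7=0
Collecting distinct values (and noting 0 appears from a-a):
A - A = {-8, -4, 0, 4, 8}
|A - A| = 5

A - A = {-8, -4, 0, 4, 8}


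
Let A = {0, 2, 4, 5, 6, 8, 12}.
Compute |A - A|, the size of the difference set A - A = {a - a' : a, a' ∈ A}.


A - A = {a - a' : a, a' ∈ A}; |A| = 7.
Bounds: 2|A|-1 ≤ |A - A| ≤ |A|² - |A| + 1, i.e. 13 ≤ |A - A| ≤ 43.
Note: 0 ∈ A - A always (from a - a). The set is symmetric: if d ∈ A - A then -d ∈ A - A.
Enumerate nonzero differences d = a - a' with a > a' (then include -d):
Positive differences: {1, 2, 3, 4, 5, 6, 7, 8, 10, 12}
Full difference set: {0} ∪ (positive diffs) ∪ (negative diffs).
|A - A| = 1 + 2·10 = 21 (matches direct enumeration: 21).

|A - A| = 21


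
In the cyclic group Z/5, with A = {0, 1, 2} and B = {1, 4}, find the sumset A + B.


Work in Z/5Z: reduce every sum a + b modulo 5.
Enumerate all 6 pairs:
a = 0: 0+1=1, 0+4=4
a = 1: 1+1=2, 1+4=0
a = 2: 2+1=3, 2+4=1
Distinct residues collected: {0, 1, 2, 3, 4}
|A + B| = 5 (out of 5 total residues).

A + B = {0, 1, 2, 3, 4}


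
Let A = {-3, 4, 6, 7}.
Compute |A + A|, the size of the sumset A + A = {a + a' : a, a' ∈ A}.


A + A = {a + a' : a, a' ∈ A}; |A| = 4.
General bounds: 2|A| - 1 ≤ |A + A| ≤ |A|(|A|+1)/2, i.e. 7 ≤ |A + A| ≤ 10.
Lower bound 2|A|-1 is attained iff A is an arithmetic progression.
Enumerate sums a + a' for a ≤ a' (symmetric, so this suffices):
a = -3: -3+-3=-6, -3+4=1, -3+6=3, -3+7=4
a = 4: 4+4=8, 4+6=10, 4+7=11
a = 6: 6+6=12, 6+7=13
a = 7: 7+7=14
Distinct sums: {-6, 1, 3, 4, 8, 10, 11, 12, 13, 14}
|A + A| = 10

|A + A| = 10


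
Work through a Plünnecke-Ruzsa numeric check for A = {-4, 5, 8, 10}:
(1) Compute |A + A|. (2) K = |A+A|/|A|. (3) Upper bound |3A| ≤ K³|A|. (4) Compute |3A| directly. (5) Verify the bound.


|A| = 4.
Step 1: Compute A + A by enumerating all 16 pairs.
A + A = {-8, 1, 4, 6, 10, 13, 15, 16, 18, 20}, so |A + A| = 10.
Step 2: Doubling constant K = |A + A|/|A| = 10/4 = 10/4 ≈ 2.5000.
Step 3: Plünnecke-Ruzsa gives |3A| ≤ K³·|A| = (2.5000)³ · 4 ≈ 62.5000.
Step 4: Compute 3A = A + A + A directly by enumerating all triples (a,b,c) ∈ A³; |3A| = 20.
Step 5: Check 20 ≤ 62.5000? Yes ✓.

K = 10/4, Plünnecke-Ruzsa bound K³|A| ≈ 62.5000, |3A| = 20, inequality holds.


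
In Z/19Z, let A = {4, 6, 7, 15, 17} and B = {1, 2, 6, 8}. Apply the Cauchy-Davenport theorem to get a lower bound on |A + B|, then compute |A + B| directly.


Cauchy-Davenport: |A + B| ≥ min(p, |A| + |B| - 1) for A, B nonempty in Z/pZ.
|A| = 5, |B| = 4, p = 19.
CD lower bound = min(19, 5 + 4 - 1) = min(19, 8) = 8.
Compute A + B mod 19 directly:
a = 4: 4+1=5, 4+2=6, 4+6=10, 4+8=12
a = 6: 6+1=7, 6+2=8, 6+6=12, 6+8=14
a = 7: 7+1=8, 7+2=9, 7+6=13, 7+8=15
a = 15: 15+1=16, 15+2=17, 15+6=2, 15+8=4
a = 17: 17+1=18, 17+2=0, 17+6=4, 17+8=6
A + B = {0, 2, 4, 5, 6, 7, 8, 9, 10, 12, 13, 14, 15, 16, 17, 18}, so |A + B| = 16.
Verify: 16 ≥ 8? Yes ✓.

CD lower bound = 8, actual |A + B| = 16.


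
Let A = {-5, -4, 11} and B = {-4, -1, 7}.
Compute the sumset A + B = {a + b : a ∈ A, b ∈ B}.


A + B = {a + b : a ∈ A, b ∈ B}.
Enumerate all |A|·|B| = 3·3 = 9 pairs (a, b) and collect distinct sums.
a = -5: -5+-4=-9, -5+-1=-6, -5+7=2
a = -4: -4+-4=-8, -4+-1=-5, -4+7=3
a = 11: 11+-4=7, 11+-1=10, 11+7=18
Collecting distinct sums: A + B = {-9, -8, -6, -5, 2, 3, 7, 10, 18}
|A + B| = 9

A + B = {-9, -8, -6, -5, 2, 3, 7, 10, 18}


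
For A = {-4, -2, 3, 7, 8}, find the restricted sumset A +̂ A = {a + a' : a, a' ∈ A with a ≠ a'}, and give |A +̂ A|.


Restricted sumset: A +̂ A = {a + a' : a ∈ A, a' ∈ A, a ≠ a'}.
Equivalently, take A + A and drop any sum 2a that is achievable ONLY as a + a for a ∈ A (i.e. sums representable only with equal summands).
Enumerate pairs (a, a') with a < a' (symmetric, so each unordered pair gives one sum; this covers all a ≠ a'):
  -4 + -2 = -6
  -4 + 3 = -1
  -4 + 7 = 3
  -4 + 8 = 4
  -2 + 3 = 1
  -2 + 7 = 5
  -2 + 8 = 6
  3 + 7 = 10
  3 + 8 = 11
  7 + 8 = 15
Collected distinct sums: {-6, -1, 1, 3, 4, 5, 6, 10, 11, 15}
|A +̂ A| = 10
(Reference bound: |A +̂ A| ≥ 2|A| - 3 for |A| ≥ 2, with |A| = 5 giving ≥ 7.)

|A +̂ A| = 10


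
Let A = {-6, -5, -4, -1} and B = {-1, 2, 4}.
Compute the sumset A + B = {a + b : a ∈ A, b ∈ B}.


A + B = {a + b : a ∈ A, b ∈ B}.
Enumerate all |A|·|B| = 4·3 = 12 pairs (a, b) and collect distinct sums.
a = -6: -6+-1=-7, -6+2=-4, -6+4=-2
a = -5: -5+-1=-6, -5+2=-3, -5+4=-1
a = -4: -4+-1=-5, -4+2=-2, -4+4=0
a = -1: -1+-1=-2, -1+2=1, -1+4=3
Collecting distinct sums: A + B = {-7, -6, -5, -4, -3, -2, -1, 0, 1, 3}
|A + B| = 10

A + B = {-7, -6, -5, -4, -3, -2, -1, 0, 1, 3}


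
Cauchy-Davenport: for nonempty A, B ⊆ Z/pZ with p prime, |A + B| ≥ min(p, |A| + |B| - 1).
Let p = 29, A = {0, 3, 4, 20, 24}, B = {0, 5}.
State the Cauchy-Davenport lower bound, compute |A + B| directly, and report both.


Cauchy-Davenport: |A + B| ≥ min(p, |A| + |B| - 1) for A, B nonempty in Z/pZ.
|A| = 5, |B| = 2, p = 29.
CD lower bound = min(29, 5 + 2 - 1) = min(29, 6) = 6.
Compute A + B mod 29 directly:
a = 0: 0+0=0, 0+5=5
a = 3: 3+0=3, 3+5=8
a = 4: 4+0=4, 4+5=9
a = 20: 20+0=20, 20+5=25
a = 24: 24+0=24, 24+5=0
A + B = {0, 3, 4, 5, 8, 9, 20, 24, 25}, so |A + B| = 9.
Verify: 9 ≥ 6? Yes ✓.

CD lower bound = 6, actual |A + B| = 9.


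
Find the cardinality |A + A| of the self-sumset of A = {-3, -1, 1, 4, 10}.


A + A = {a + a' : a, a' ∈ A}; |A| = 5.
General bounds: 2|A| - 1 ≤ |A + A| ≤ |A|(|A|+1)/2, i.e. 9 ≤ |A + A| ≤ 15.
Lower bound 2|A|-1 is attained iff A is an arithmetic progression.
Enumerate sums a + a' for a ≤ a' (symmetric, so this suffices):
a = -3: -3+-3=-6, -3+-1=-4, -3+1=-2, -3+4=1, -3+10=7
a = -1: -1+-1=-2, -1+1=0, -1+4=3, -1+10=9
a = 1: 1+1=2, 1+4=5, 1+10=11
a = 4: 4+4=8, 4+10=14
a = 10: 10+10=20
Distinct sums: {-6, -4, -2, 0, 1, 2, 3, 5, 7, 8, 9, 11, 14, 20}
|A + A| = 14

|A + A| = 14


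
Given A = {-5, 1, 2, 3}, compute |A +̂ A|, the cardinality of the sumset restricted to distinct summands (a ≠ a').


Restricted sumset: A +̂ A = {a + a' : a ∈ A, a' ∈ A, a ≠ a'}.
Equivalently, take A + A and drop any sum 2a that is achievable ONLY as a + a for a ∈ A (i.e. sums representable only with equal summands).
Enumerate pairs (a, a') with a < a' (symmetric, so each unordered pair gives one sum; this covers all a ≠ a'):
  -5 + 1 = -4
  -5 + 2 = -3
  -5 + 3 = -2
  1 + 2 = 3
  1 + 3 = 4
  2 + 3 = 5
Collected distinct sums: {-4, -3, -2, 3, 4, 5}
|A +̂ A| = 6
(Reference bound: |A +̂ A| ≥ 2|A| - 3 for |A| ≥ 2, with |A| = 4 giving ≥ 5.)

|A +̂ A| = 6


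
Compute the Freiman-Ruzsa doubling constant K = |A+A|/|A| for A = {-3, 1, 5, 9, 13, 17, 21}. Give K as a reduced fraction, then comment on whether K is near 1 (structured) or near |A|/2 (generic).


|A| = 7.
Compute A + A by enumerating all 49 pairs.
A + A = {-6, -2, 2, 6, 10, 14, 18, 22, 26, 30, 34, 38, 42}, so |A + A| = 13.
K = |A + A| / |A| = 13/7 (already in lowest terms) ≈ 1.8571.
Reference: AP of size 7 gives K = 13/7 ≈ 1.8571; a fully generic set of size 7 gives K ≈ 4.0000.

|A| = 7, |A + A| = 13, K = 13/7.


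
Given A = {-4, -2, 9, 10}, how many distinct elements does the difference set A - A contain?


A - A = {a - a' : a, a' ∈ A}; |A| = 4.
Bounds: 2|A|-1 ≤ |A - A| ≤ |A|² - |A| + 1, i.e. 7 ≤ |A - A| ≤ 13.
Note: 0 ∈ A - A always (from a - a). The set is symmetric: if d ∈ A - A then -d ∈ A - A.
Enumerate nonzero differences d = a - a' with a > a' (then include -d):
Positive differences: {1, 2, 11, 12, 13, 14}
Full difference set: {0} ∪ (positive diffs) ∪ (negative diffs).
|A - A| = 1 + 2·6 = 13 (matches direct enumeration: 13).

|A - A| = 13


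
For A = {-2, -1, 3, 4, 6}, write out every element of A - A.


A - A = {a - a' : a, a' ∈ A}.
Compute a - a' for each ordered pair (a, a'):
a = -2: -2--2=0, -2--1=-1, -2-3=-5, -2-4=-6, -2-6=-8
a = -1: -1--2=1, -1--1=0, -1-3=-4, -1-4=-5, -1-6=-7
a = 3: 3--2=5, 3--1=4, 3-3=0, 3-4=-1, 3-6=-3
a = 4: 4--2=6, 4--1=5, 4-3=1, 4-4=0, 4-6=-2
a = 6: 6--2=8, 6--1=7, 6-3=3, 6-4=2, 6-6=0
Collecting distinct values (and noting 0 appears from a-a):
A - A = {-8, -7, -6, -5, -4, -3, -2, -1, 0, 1, 2, 3, 4, 5, 6, 7, 8}
|A - A| = 17

A - A = {-8, -7, -6, -5, -4, -3, -2, -1, 0, 1, 2, 3, 4, 5, 6, 7, 8}
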